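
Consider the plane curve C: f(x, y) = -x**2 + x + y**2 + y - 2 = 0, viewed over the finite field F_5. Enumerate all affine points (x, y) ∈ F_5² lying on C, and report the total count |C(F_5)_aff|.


Affine F_5-points: {(0, 1), (0, 3), (1, 1), (1, 3)}; count = 4.

For each of the 25 pairs (x, y) ∈ F_5², evaluate f(x, y) mod 5. Record the zeros.
  x = 0: [0↦3, 1↦0, 2↦4, 3↦0, 4↦3]  zeros at y ∈ {1, 3}
  x = 1: [0↦3, 1↦0, 2↦4, 3↦0, 4↦3]  zeros at y ∈ {1, 3}
  x = 2: [0↦1, 1↦3, 2↦2, 3↦3, 4↦1]  zeros at y ∈ ∅
  x = 3: [0↦2, 1↦4, 2↦3, 3↦4, 4↦2]  zeros at y ∈ ∅
  x = 4: [0↦1, 1↦3, 2↦2, 3↦3, 4↦1]  zeros at y ∈ ∅
Collecting zeros: affine points = {(0, 1), (0, 3), (1, 1), (1, 3)}.
Total count |C(F_5)_aff| = 4.


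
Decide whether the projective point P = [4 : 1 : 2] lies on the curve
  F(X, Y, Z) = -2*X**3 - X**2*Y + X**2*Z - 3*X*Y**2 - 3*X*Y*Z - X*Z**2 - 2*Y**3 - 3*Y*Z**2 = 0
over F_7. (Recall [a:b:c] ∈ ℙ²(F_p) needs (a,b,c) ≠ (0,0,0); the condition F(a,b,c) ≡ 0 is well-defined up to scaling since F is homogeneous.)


F(4,1,2) ≡ 4 (mod 7); P is NOT on the curve.

Evaluate F(4, 1, 2) term-by-term (mod 7).
  -2*X**3 ↦ -2·64·1·1 = -128
  -X**2*Y ↦ -1·16·1·1 = -16
  X**2*Z ↦ 1·16·1·2 = 32
  -3*X*Y**2 ↦ -3·4·1·1 = -12
  -3*X*Y*Z ↦ -3·4·1·2 = -24
  -X*Z**2 ↦ -1·4·1·4 = -16
  -2*Y**3 ↦ -2·1·1·1 = -2
  -3*Y*Z**2 ↦ -3·1·1·4 = -12
Sum: F(4, 1, 2) = (-128) + (-16) + (32) + (-12) + (-24) + (-16) + (-2) + (-12) = -178.
Reducing mod 7: -178 ≡ 4 (mod 7).
Since F(a, b, c) ≡ 4 ≠ 0 (mod 7), P does NOT lie on the curve.


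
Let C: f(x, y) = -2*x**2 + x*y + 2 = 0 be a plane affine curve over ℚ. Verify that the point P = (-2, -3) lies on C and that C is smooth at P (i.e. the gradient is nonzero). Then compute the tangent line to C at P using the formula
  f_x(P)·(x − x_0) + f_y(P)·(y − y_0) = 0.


Tangent line at P: 5*x - 2*y + 4 = 0.

Step 1: f(-2, -3) = 0, so P lies on C.
Step 2: partial derivatives
  f_x(x, y) = -4*x + y, f_y(x, y) = x.
  f_x(P) = 5, f_y(P) = -2 (gradient nonzero, so P is smooth).
Step 3: tangent line at P: 5·(x − -2) + -2·(y − -3) = 0.
Expanding: 5*x - 2*y + 4 = 0.


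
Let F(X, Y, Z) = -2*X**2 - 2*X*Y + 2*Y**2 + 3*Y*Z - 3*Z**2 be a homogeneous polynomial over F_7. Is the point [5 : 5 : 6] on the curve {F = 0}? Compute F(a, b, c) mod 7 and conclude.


F(5,5,6) ≡ 2 (mod 7); P is NOT on the curve.

Evaluate F(5, 5, 6) term-by-term (mod 7).
  -2*X**2 ↦ -2·25·1·1 = -50
  -2*X*Y ↦ -2·5·5·1 = -50
  2*Y**2 ↦ 2·1·25·1 = 50
  3*Y*Z ↦ 3·1·5·6 = 90
  -3*Z**2 ↦ -3·1·1·36 = -108
Sum: F(5, 5, 6) = (-50) + (-50) + (50) + (90) + (-108) = -68.
Reducing mod 7: -68 ≡ 2 (mod 7).
Since F(a, b, c) ≡ 2 ≠ 0 (mod 7), P does NOT lie on the curve.


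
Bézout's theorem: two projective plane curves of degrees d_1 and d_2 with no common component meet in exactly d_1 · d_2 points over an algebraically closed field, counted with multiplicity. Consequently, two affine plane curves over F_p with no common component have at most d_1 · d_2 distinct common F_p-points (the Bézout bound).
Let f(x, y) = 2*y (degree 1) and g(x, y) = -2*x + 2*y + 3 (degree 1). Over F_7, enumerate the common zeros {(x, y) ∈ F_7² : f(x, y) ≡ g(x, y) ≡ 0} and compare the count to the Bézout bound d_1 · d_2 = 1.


Common zeros: {(5, 0)}; count = 1; Bézout bound = 1.

deg(f) = 1, deg(g) = 1, so Bézout bound = 1.
Scan x ∈ F_7. For each x, list the y ∈ F_7 with f(x, y) ≡ 0 and those with g(x, y) ≡ 0 (mod 7); the common zeros in that column are the intersection.
  x = 0: f ≡ 0 at y ∈ {0}; g ≡ 0 at y ∈ {2}; common: ∅.
  x = 1: f ≡ 0 at y ∈ {0}; g ≡ 0 at y ∈ {3}; common: ∅.
  x = 2: f ≡ 0 at y ∈ {0}; g ≡ 0 at y ∈ {4}; common: ∅.
  x = 3: f ≡ 0 at y ∈ {0}; g ≡ 0 at y ∈ {5}; common: ∅.
  x = 4: f ≡ 0 at y ∈ {0}; g ≡ 0 at y ∈ {6}; common: ∅.
  x = 5: f ≡ 0 at y ∈ {0}; g ≡ 0 at y ∈ {0}; common: {0}.
  x = 6: f ≡ 0 at y ∈ {0}; g ≡ 0 at y ∈ {1}; common: ∅.
Collecting: common zeros = {(5, 0)}, so the count is 1.
Comparison with the Bézout bound: 1 ≤ 1 = deg(f)·deg(g), as expected for curves with no common component (the bound is attained).


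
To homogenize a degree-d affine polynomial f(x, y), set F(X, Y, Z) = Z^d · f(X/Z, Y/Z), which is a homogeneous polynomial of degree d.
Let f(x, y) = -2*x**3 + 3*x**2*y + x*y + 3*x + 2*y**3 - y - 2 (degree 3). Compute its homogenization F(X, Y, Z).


F(X, Y, Z) = -2*X**3 + 3*X**2*Y + X*Y*Z + 3*X*Z**2 + 2*Y**3 - Y*Z**2 - 2*Z**3

deg(f) = 3.
Substitute x = X/Z, y = Y/Z into f, then multiply by Z^3.
  monomial -2·x^3·y^0 ↦ -2·X^3·Y^0·Z^0.
  monomial 3·x^2·y^1 ↦ 3·X^2·Y^1·Z^0.
  monomial 1·x^1·y^1 ↦ 1·X^1·Y^1·Z^1.
  monomial 3·x^1·y^0 ↦ 3·X^1·Y^0·Z^2.
  monomial 2·x^0·y^3 ↦ 2·X^0·Y^3·Z^0.
  monomial -1·x^0·y^1 ↦ -1·X^0·Y^1·Z^2.
  monomial -2·x^0·y^0 ↦ -2·X^0·Y^0·Z^3.
Collecting: F(X, Y, Z) = -2*X**3 + 3*X**2*Y + X*Y*Z + 3*X*Z**2 + 2*Y**3 - Y*Z**2 - 2*Z**3.


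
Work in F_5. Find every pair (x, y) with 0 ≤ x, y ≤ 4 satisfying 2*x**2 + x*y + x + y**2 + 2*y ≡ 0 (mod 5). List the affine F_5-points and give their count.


Affine F_5-points: {(0, 0), (0, 3), (2, 0), (2, 1), (3, 2), (3, 3)}; count = 6.

For each of the 25 pairs (x, y) ∈ F_5², evaluate f(x, y) mod 5. Record the zeros.
  x = 0: [0↦0, 1↦3, 2↦3, 3↦0, 4↦4]  zeros at y ∈ {0, 3}
  x = 1: [0↦3, 1↦2, 2↦3, 3↦1, 4↦1]  zeros at y ∈ ∅
  x = 2: [0↦0, 1↦0, 2↦2, 3↦1, 4↦2]  zeros at y ∈ {0, 1}
  x = 3: [0↦1, 1↦2, 2↦0, 3↦0, 4↦2]  zeros at y ∈ {2, 3}
  x = 4: [0↦1, 1↦3, 2↦2, 3↦3, 4↦1]  zeros at y ∈ ∅
Collecting zeros: affine points = {(0, 0), (0, 3), (2, 0), (2, 1), (3, 2), (3, 3)}.
Total count |C(F_5)_aff| = 6.


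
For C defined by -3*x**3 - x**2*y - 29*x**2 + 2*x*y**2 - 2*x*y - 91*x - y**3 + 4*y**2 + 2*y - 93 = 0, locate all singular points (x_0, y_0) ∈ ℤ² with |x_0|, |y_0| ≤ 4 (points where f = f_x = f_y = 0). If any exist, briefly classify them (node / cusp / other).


Singular points: {(-3, -1)}; classification: node.

Compute partial derivatives:
  f_x = -9*x**2 - 2*x*y - 58*x + 2*y**2 - 2*y - 91.
  f_y = -x**2 + 4*x*y - 2*x - 3*y**2 + 8*y + 2.
Scan x_0 ∈ {−4, ..., 4}. For each x_0, f_y(x_0, y) is a polynomial in y; find its integer roots y ∈ {−4, ..., 4}, then test f_x and f at those candidates.
  x = -4: f_y(-4, y) = -3*y**2 - 8*y - 6; no integer root y with |y| ≤ 4.
  x = -3: f_y(-3, y) = -3*y**2 - 4*y - 1; vanishes at y ∈ {-1}. (-3, -1): f_x = 0, f = 0 — SINGULAR.
  x = -2: f_y(-2, y) = 2 - 3*y**2; no integer root y with |y| ≤ 4.
  x = -1: f_y(-1, y) = -3*y**2 + 4*y + 3; no integer root y with |y| ≤ 4.
  x = 0: f_y(0, y) = -3*y**2 + 8*y + 2; no integer root y with |y| ≤ 4.
  x = 1: f_y(1, y) = -3*y**2 + 12*y - 1; no integer root y with |y| ≤ 4.
  x = 2: f_y(2, y) = -3*y**2 + 16*y - 6; no integer root y with |y| ≤ 4.
  x = 3: f_y(3, y) = -3*y**2 + 20*y - 13; no integer root y with |y| ≤ 4.
  x = 4: f_y(4, y) = -3*y**2 + 24*y - 22; no integer root y with |y| ≤ 4.
Only singular point on the grid: (-3, -1).
Classify: substitute x = -3 + u, y = -1 + v and expand: f = -3*u**3 - u**2*v - u**2 + 2*u*v**2 - v**3 + v**2.
No constant or linear terms (consistent with a singular point). Quadratic part: -u**2 + v**2. Cubic part: -3*u**3 - u**2*v + 2*u*v**2 - v**3.
The quadratic part v**2 - u**2 = (v − u)(v + u) splits into two distinct linear factors, so there are two distinct tangent lines y − -1 = ±(x − -3) — this is a node (ordinary double point).
Classification: node.


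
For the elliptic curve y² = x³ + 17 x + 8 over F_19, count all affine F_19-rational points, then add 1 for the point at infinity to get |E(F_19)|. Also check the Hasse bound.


Affine points = {(1, 8), (1, 11), (4, 8), (4, 11), (5, 3), (5, 16), (9, 4), (9, 15), (10, 0), (11, 5), (11, 14), (14, 8), (14, 11), (15, 3), (15, 16), (16, 5), (16, 14), (17, 2), (17, 17), (18, 3), (18, 16)}; affine count = 21; |E(F_19)| = 22.

Discriminant check: Δ ∝ 4a³ + 27b² = 4·17³ + 27·8² = 4·4913 + 27·64 ≡ 5 (mod 19). Nonzero ⇒ E is nonsingular.
For each x ∈ F_19, compute rhs = x³ + 17·x + 8 mod 19, then count y ∈ F_19 with y² ≡ rhs.
  x = 0: rhs = 8, matching y values: none (0 points).
  x = 1: rhs = 7, matching y values: 8, 11 (2 points).
  x = 2: rhs = 12, matching y values: none (0 points).
  x = 3: rhs = 10, matching y values: none (0 points).
  x = 4: rhs = 7, matching y values: 8, 11 (2 points).
  x = 5: rhs = 9, matching y values: 3, 16 (2 points).
  x = 6: rhs = 3, matching y values: none (0 points).
  x = 7: rhs = 14, matching y values: none (0 points).
  x = 8: rhs = 10, matching y values: none (0 points).
  x = 9: rhs = 16, matching y values: 4, 15 (2 points).
  x = 10: rhs = 0, matching y values: 0 (1 points).
  x = 11: rhs = 6, matching y values: 5, 14 (2 points).
  x = 12: rhs = 2, matching y values: none (0 points).
  x = 13: rhs = 13, matching y values: none (0 points).
  x = 14: rhs = 7, matching y values: 8, 11 (2 points).
  x = 15: rhs = 9, matching y values: 3, 16 (2 points).
  x = 16: rhs = 6, matching y values: 5, 14 (2 points).
  x = 17: rhs = 4, matching y values: 2, 17 (2 points).
  x = 18: rhs = 9, matching y values: 3, 16 (2 points).
Total affine count: 21.
Full point count |E(F_19)| = 21 + 1 = 22.
Hasse bound: |22 − (19+1)| = |2| = 2 ≤ 2√19 ≈ 8.7178 ✓.


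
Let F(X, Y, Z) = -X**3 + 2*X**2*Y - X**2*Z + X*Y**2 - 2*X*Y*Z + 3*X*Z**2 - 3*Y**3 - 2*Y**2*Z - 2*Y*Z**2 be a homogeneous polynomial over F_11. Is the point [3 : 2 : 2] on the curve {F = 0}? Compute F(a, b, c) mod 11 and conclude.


F(3,2,2) ≡ 3 (mod 11); P is NOT on the curve.

Evaluate F(3, 2, 2) term-by-term (mod 11).
  -X**3 ↦ -1·27·1·1 = -27
  2*X**2*Y ↦ 2·9·2·1 = 36
  -X**2*Z ↦ -1·9·1·2 = -18
  X*Y**2 ↦ 1·3·4·1 = 12
  -2*X*Y*Z ↦ -2·3·2·2 = -24
  3*X*Z**2 ↦ 3·3·1·4 = 36
  -3*Y**3 ↦ -3·1·8·1 = -24
  -2*Y**2*Z ↦ -2·1·4·2 = -16
  -2*Y*Z**2 ↦ -2·1·2·4 = -16
Sum: F(3, 2, 2) = (-27) + (36) + (-18) + (12) + (-24) + (36) + (-24) + (-16) + (-16) = -41.
Reducing mod 11: -41 ≡ 3 (mod 11).
Since F(a, b, c) ≡ 3 ≠ 0 (mod 11), P does NOT lie on the curve.


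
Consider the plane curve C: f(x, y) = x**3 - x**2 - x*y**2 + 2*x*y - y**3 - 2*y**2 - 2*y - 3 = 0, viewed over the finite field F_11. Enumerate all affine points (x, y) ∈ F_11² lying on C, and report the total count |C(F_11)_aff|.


Affine F_11-points: {(2, 9), (4, 1), (4, 7), (4, 8), (5, 2), (8, 9), (9, 1), (10, 1)}; count = 8.

For each of the 121 pairs (x, y) ∈ F_11², evaluate f(x, y) mod 11. Record the zeros.
  x = 0: [0↦8, 1↦3, 2↦10, 3↦1, 4↦3, 5↦10, 6↦5, 7↦4, 8↦1, 9↦1, 10↦9]  zeros at y ∈ ∅
  x = 1: [0↦8, 1↦4, 2↦10, 3↦9, 4↦6, 5↦6, 6↦3, 7↦2, 8↦8, 9↦4, 10↦6]  zeros at y ∈ ∅
  x = 2: [0↦1, 1↦9, 2↦3, 3↦10, 4↦2, 5↦6, 6↦5, 7↦4, 8↦8, 9↦0, 10↦7]  zeros at y ∈ {9}
  x = 3: [0↦4, 1↦2, 2↦6, 3↦10, 4↦8, 5↦5, 6↦6, 7↦5, 8↦7, 9↦6, 10↦7]  zeros at y ∈ ∅
  x = 4: [0↦1, 1↦0, 2↦3, 3↦4, 4↦8, 5↦9, 6↦1, 7↦0, 8↦0, 9↦6, 10↦1]  zeros at y ∈ {1, 7, 8}
  x = 5: [0↦9, 1↦9, 2↦0, 3↦9, 4↦8, 5↦2, 6↦7, 7↦6, 8↦4, 9↦6, 10↦6]  zeros at y ∈ {2}
  x = 6: [0↦1, 1↦2, 2↦3, 3↦9, 4↦3, 5↦1, 6↦8, 7↦7, 8↦3, 9↦1, 10↦6]  zeros at y ∈ ∅
  x = 7: [0↦5, 1↦7, 2↦7, 3↦10, 4↦10, 5↦1, 6↦10, 7↦9, 8↦3, 9↦8, 10↦7]  zeros at y ∈ ∅
  x = 8: [0↦5, 1↦8, 2↦7, 3↦7, 4↦2, 5↦8, 6↦8, 7↦7, 8↦10, 9↦0, 10↦4]  zeros at y ∈ {9}
  x = 9: [0↦7, 1↦0, 2↦9, 3↦6, 4↦7, 5↦6, 6↦8, 7↦7, 8↦8, 9↦5, 10↦3]  zeros at y ∈ {1}
  x = 10: [0↦6, 1↦0, 2↦8, 3↦2, 4↦9, 5↦1, 6↦5, 7↦4, 8↦3, 9↦7, 10↦10]  zeros at y ∈ {1}
Collecting zeros: affine points = {(2, 9), (4, 1), (4, 7), (4, 8), (5, 2), (8, 9), (9, 1), (10, 1)}.
Total count |C(F_11)_aff| = 8.


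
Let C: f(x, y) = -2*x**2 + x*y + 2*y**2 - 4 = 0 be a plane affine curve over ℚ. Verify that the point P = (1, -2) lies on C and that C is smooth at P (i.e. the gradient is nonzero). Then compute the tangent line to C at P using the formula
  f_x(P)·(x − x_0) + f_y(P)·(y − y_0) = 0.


Tangent line at P: -6*x - 7*y - 8 = 0.

Step 1: f(1, -2) = 0, so P lies on C.
Step 2: partial derivatives
  f_x(x, y) = -4*x + y, f_y(x, y) = x + 4*y.
  f_x(P) = -6, f_y(P) = -7 (gradient nonzero, so P is smooth).
Step 3: tangent line at P: -6·(x − 1) + -7·(y − -2) = 0.
Expanding: -6*x - 7*y - 8 = 0.


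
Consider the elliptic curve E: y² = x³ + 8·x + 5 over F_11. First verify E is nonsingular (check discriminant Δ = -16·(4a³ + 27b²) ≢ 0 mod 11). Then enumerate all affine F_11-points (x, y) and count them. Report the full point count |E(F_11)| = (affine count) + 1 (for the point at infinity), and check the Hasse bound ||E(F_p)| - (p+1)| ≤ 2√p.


Affine points = {(0, 4), (0, 7), (1, 5), (1, 6), (3, 1), (3, 10), (5, 4), (5, 7), (6, 4), (6, 7), (8, 3), (8, 8), (9, 5), (9, 6)}; affine count = 14; |E(F_11)| = 15.

Discriminant check: Δ ∝ 4a³ + 27b² = 4·8³ + 27·5² = 4·512 + 27·25 ≡ 6 (mod 11). Nonzero ⇒ E is nonsingular.
For each x ∈ F_11, compute rhs = x³ + 8·x + 5 mod 11, then count y ∈ F_11 with y² ≡ rhs.
  x = 0: rhs = 5, matching y values: 4, 7 (2 points).
  x = 1: rhs = 3, matching y values: 5, 6 (2 points).
  x = 2: rhs = 7, matching y values: none (0 points).
  x = 3: rhs = 1, matching y values: 1, 10 (2 points).
  x = 4: rhs = 2, matching y values: none (0 points).
  x = 5: rhs = 5, matching y values: 4, 7 (2 points).
  x = 6: rhs = 5, matching y values: 4, 7 (2 points).
  x = 7: rhs = 8, matching y values: none (0 points).
  x = 8: rhs = 9, matching y values: 3, 8 (2 points).
  x = 9: rhs = 3, matching y values: 5, 6 (2 points).
  x = 10: rhs = 7, matching y values: none (0 points).
Total affine count: 14.
Full point count |E(F_11)| = 14 + 1 = 15.
Hasse bound: |15 − (11+1)| = |3| = 3 ≤ 2√11 ≈ 6.6332 ✓.


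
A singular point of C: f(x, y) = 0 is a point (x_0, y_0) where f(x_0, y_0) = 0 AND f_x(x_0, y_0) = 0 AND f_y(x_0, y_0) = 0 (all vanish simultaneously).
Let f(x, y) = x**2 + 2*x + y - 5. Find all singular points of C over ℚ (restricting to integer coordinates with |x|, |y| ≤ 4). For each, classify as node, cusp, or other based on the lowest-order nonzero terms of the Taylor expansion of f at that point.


No singular points in the scanned grid; C is smooth there.

Compute partial derivatives:
  f_x = 2*x + 2.
  f_y = 1.
f_y = 1 is a nonzero constant, so f_y never vanishes: no point (x, y) can satisfy f = f_x = f_y = 0. In particular no (x, y) ∈ {−4, ..., 4}² is singular; the curve is smooth.


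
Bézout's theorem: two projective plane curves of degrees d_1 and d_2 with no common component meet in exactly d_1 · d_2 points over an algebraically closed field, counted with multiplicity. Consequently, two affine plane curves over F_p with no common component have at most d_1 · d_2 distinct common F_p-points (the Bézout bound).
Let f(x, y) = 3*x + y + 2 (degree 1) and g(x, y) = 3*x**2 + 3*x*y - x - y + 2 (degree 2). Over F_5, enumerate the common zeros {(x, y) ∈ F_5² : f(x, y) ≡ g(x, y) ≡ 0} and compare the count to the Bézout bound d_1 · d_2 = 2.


Common zeros: ∅; count = 0; Bézout bound = 2.

deg(f) = 1, deg(g) = 2, so Bézout bound = 2.
Scan x ∈ F_5. For each x, list the y ∈ F_5 with f(x, y) ≡ 0 and those with g(x, y) ≡ 0 (mod 5); the common zeros in that column are the intersection.
  x = 0: f ≡ 0 at y ∈ {3}; g ≡ 0 at y ∈ {2}; common: ∅.
  x = 1: f ≡ 0 at y ∈ {0}; g ≡ 0 at y ∈ {3}; common: ∅.
  x = 2: f ≡ 0 at y ∈ {2}; g ≡ 0 at y ∈ ∅; common: ∅.
  x = 3: f ≡ 0 at y ∈ {4}; g ≡ 0 at y ∈ {3}; common: ∅.
  x = 4: f ≡ 0 at y ∈ {1}; g ≡ 0 at y ∈ {4}; common: ∅.
Collecting: common zeros = ∅, so the count is 0.
Comparison with the Bézout bound: 0 ≤ 2 = deg(f)·deg(g), as expected for curves with no common component (the affine F_5-count falls short of the bound because intersections may lie at infinity, over extension fields, or carry multiplicity).


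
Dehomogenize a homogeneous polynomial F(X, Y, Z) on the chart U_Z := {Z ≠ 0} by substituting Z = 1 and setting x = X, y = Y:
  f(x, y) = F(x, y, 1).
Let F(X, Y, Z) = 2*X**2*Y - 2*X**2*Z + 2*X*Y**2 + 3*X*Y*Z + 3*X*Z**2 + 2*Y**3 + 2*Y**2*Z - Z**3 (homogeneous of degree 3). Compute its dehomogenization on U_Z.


f(x, y) = 2*x**2*y - 2*x**2 + 2*x*y**2 + 3*x*y + 3*x + 2*y**3 + 2*y**2 - 1

On U_Z we set Z = 1. Each monomial c·X^i·Y^j·Z^k in F becomes c·x^i·y^j·1^k = c·x^i·y^j.
Substituting Z = 1: F(X, Y, 1) = 2*x**2*y - 2*x**2 + 2*x*y**2 + 3*x*y + 3*x + 2*y**3 + 2*y**2 - 1.
Note: deg(f) ≤ deg(F) = 3; strict inequality happens when F is divisible by Z (lost terms).


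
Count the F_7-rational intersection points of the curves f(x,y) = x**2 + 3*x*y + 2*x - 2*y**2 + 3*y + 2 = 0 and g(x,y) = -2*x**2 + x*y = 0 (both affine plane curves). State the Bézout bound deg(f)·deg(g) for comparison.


Common zeros: {(0, 2), (0, 3), (2, 4), (6, 5)}; count = 4; Bézout bound = 4.

deg(f) = 2, deg(g) = 2, so Bézout bound = 4.
Scan x ∈ F_7. For each x, list the y ∈ F_7 with f(x, y) ≡ 0 and those with g(x, y) ≡ 0 (mod 7); the common zeros in that column are the intersection.
  x = 0: f ≡ 0 at y ∈ {2, 3}; g ≡ 0 at y ∈ {0, 1, 2, 3, 4, 5, 6}; common: {2, 3}.
  x = 1: f ≡ 0 at y ∈ ∅; g ≡ 0 at y ∈ {2}; common: ∅.
  x = 2: f ≡ 0 at y ∈ {4}; g ≡ 0 at y ∈ {4}; common: {4}.
  x = 3: f ≡ 0 at y ∈ {3}; g ≡ 0 at y ∈ {6}; common: ∅.
  x = 4: f ≡ 0 at y ∈ ∅; g ≡ 0 at y ∈ {1}; common: ∅.
  x = 5: f ≡ 0 at y ∈ {4, 5}; g ≡ 0 at y ∈ {3}; common: ∅.
  x = 6: f ≡ 0 at y ∈ {2, 5}; g ≡ 0 at y ∈ {5}; common: {5}.
Collecting: common zeros = {(0, 2), (0, 3), (2, 4), (6, 5)}, so the count is 4.
Comparison with the Bézout bound: 4 ≤ 4 = deg(f)·deg(g), as expected for curves with no common component (the bound is attained).


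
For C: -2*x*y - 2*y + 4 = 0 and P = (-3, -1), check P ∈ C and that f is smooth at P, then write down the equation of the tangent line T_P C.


Tangent line at P: 2*x + 4*y + 10 = 0.

Step 1: f(-3, -1) = 0, so P lies on C.
Step 2: partial derivatives
  f_x(x, y) = -2*y, f_y(x, y) = -2*x - 2.
  f_x(P) = 2, f_y(P) = 4 (gradient nonzero, so P is smooth).
Step 3: tangent line at P: 2·(x − -3) + 4·(y − -1) = 0.
Expanding: 2*x + 4*y + 10 = 0.


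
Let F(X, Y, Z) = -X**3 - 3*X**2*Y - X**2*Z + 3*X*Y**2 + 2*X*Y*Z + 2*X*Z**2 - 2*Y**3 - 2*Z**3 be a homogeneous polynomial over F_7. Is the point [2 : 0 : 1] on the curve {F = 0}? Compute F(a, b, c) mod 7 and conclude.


F(2,0,1) ≡ 4 (mod 7); P is NOT on the curve.

Evaluate F(2, 0, 1) term-by-term (mod 7).
  -X**3 ↦ -1·8·1·1 = -8
  -3*X**2*Y ↦ -3·4·0·1 = 0
  -X**2*Z ↦ -1·4·1·1 = -4
  3*X*Y**2 ↦ 3·2·0·1 = 0
  2*X*Y*Z ↦ 2·2·0·1 = 0
  2*X*Z**2 ↦ 2·2·1·1 = 4
  -2*Y**3 ↦ -2·1·0·1 = 0
  -2*Z**3 ↦ -2·1·1·1 = -2
Sum: F(2, 0, 1) = (-8) + (0) + (-4) + (0) + (0) + (4) + (0) + (-2) = -10.
Reducing mod 7: -10 ≡ 4 (mod 7).
Since F(a, b, c) ≡ 4 ≠ 0 (mod 7), P does NOT lie on the curve.


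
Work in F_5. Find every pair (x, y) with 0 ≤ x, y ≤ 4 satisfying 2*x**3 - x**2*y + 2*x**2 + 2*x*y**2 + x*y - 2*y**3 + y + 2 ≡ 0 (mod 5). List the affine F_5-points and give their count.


Affine F_5-points: {(1, 2), (2, 3)}; count = 2.

For each of the 25 pairs (x, y) ∈ F_5², evaluate f(x, y) mod 5. Record the zeros.
  x = 0: [0↦2, 1↦1, 2↦3, 3↦1, 4↦3]  zeros at y ∈ ∅
  x = 1: [0↦1, 1↦2, 2↦0, 3↦3, 4↦4]  zeros at y ∈ {2}
  x = 2: [0↦1, 1↦2, 2↦4, 3↦0, 4↦3]  zeros at y ∈ {3}
  x = 3: [0↦4, 1↦3, 2↦2, 3↦4, 4↦2]  zeros at y ∈ ∅
  x = 4: [0↦2, 1↦2, 2↦1, 3↦2, 4↦3]  zeros at y ∈ ∅
Collecting zeros: affine points = {(1, 2), (2, 3)}.
Total count |C(F_5)_aff| = 2.


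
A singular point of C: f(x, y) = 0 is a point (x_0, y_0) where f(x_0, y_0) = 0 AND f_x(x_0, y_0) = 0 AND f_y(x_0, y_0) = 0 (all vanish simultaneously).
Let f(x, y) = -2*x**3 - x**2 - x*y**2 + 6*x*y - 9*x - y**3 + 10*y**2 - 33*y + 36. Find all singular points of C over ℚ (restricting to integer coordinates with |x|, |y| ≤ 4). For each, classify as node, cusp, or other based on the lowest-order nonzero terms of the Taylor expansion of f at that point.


Singular points: {(0, 3)}; classification: node.

Compute partial derivatives:
  f_x = -6*x**2 - 2*x - y**2 + 6*y - 9.
  f_y = -2*x*y + 6*x - 3*y**2 + 20*y - 33.
Scan x_0 ∈ {−4, ..., 4}. For each x_0, f_y(x_0, y) is a polynomial in y; find its integer roots y ∈ {−4, ..., 4}, then test f_x and f at those candidates.
  x = -4: f_y(-4, y) = -3*y**2 + 28*y - 57; vanishes at y ∈ {3}. (-4, 3): f_x = -88 ≠ 0.
  x = -3: f_y(-3, y) = -3*y**2 + 26*y - 51; vanishes at y ∈ {3}. (-3, 3): f_x = -48 ≠ 0.
  x = -2: f_y(-2, y) = -3*y**2 + 24*y - 45; vanishes at y ∈ {3}. (-2, 3): f_x = -20 ≠ 0.
  x = -1: f_y(-1, y) = -3*y**2 + 22*y - 39; vanishes at y ∈ {3}. (-1, 3): f_x = -4 ≠ 0.
  x = 0: f_y(0, y) = -3*y**2 + 20*y - 33; vanishes at y ∈ {3}. (0, 3): f_x = 0, f = 0 — SINGULAR.
  x = 1: f_y(1, y) = -3*y**2 + 18*y - 27; vanishes at y ∈ {3}. (1, 3): f_x = -8 ≠ 0.
  x = 2: f_y(2, y) = -3*y**2 + 16*y - 21; vanishes at y ∈ {3}. (2, 3): f_x = -28 ≠ 0.
  x = 3: f_y(3, y) = -3*y**2 + 14*y - 15; vanishes at y ∈ {3}. (3, 3): f_x = -60 ≠ 0.
  x = 4: f_y(4, y) = -3*y**2 + 12*y - 9; vanishes at y ∈ {1, 3}. (4, 1): f_x = -108 ≠ 0; (4, 3): f_x = -104 ≠ 0.
Only singular point on the grid: (0, 3).
Classify: substitute x = 0 + u, y = 3 + v and expand: f = -2*u**3 - u**2 - u*v**2 - v**3 + v**2.
No constant or linear terms (consistent with a singular point). Quadratic part: -u**2 + v**2. Cubic part: -2*u**3 - u*v**2 - v**3.
The quadratic part v**2 - u**2 = (v − u)(v + u) splits into two distinct linear factors, so there are two distinct tangent lines y − 3 = ±(x − 0) — this is a node (ordinary double point).
Classification: node.


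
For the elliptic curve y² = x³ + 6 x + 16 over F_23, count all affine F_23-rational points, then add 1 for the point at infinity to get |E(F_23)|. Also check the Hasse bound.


Affine points = {(0, 4), (0, 19), (1, 0), (2, 6), (2, 17), (4, 9), (4, 14), (8, 1), (8, 22), (10, 8), (10, 15), (15, 10), (15, 13), (22, 3), (22, 20)}; affine count = 15; |E(F_23)| = 16.

Discriminant check: Δ ∝ 4a³ + 27b² = 4·6³ + 27·16² = 4·216 + 27·256 ≡ 2 (mod 23). Nonzero ⇒ E is nonsingular.
For each x ∈ F_23, compute rhs = x³ + 6·x + 16 mod 23, then count y ∈ F_23 with y² ≡ rhs.
  x = 0: rhs = 16, matching y values: 4, 19 (2 points).
  x = 1: rhs = 0, matching y values: 0 (1 points).
  x = 2: rhs = 13, matching y values: 6, 17 (2 points).
  x = 3: rhs = 15, matching y values: none (0 points).
  x = 4: rhs = 12, matching y values: 9, 14 (2 points).
  x = 5: rhs = 10, matching y values: none (0 points).
  x = 6: rhs = 15, matching y values: none (0 points).
  x = 7: rhs = 10, matching y values: none (0 points).
  x = 8: rhs = 1, matching y values: 1, 22 (2 points).
  x = 9: rhs = 17, matching y values: none (0 points).
  x = 10: rhs = 18, matching y values: 8, 15 (2 points).
  x = 11: rhs = 10, matching y values: none (0 points).
  x = 12: rhs = 22, matching y values: none (0 points).
  x = 13: rhs = 14, matching y values: none (0 points).
  x = 14: rhs = 15, matching y values: none (0 points).
  x = 15: rhs = 8, matching y values: 10, 13 (2 points).
  x = 16: rhs = 22, matching y values: none (0 points).
  x = 17: rhs = 17, matching y values: none (0 points).
  x = 18: rhs = 22, matching y values: none (0 points).
  x = 19: rhs = 20, matching y values: none (0 points).
  x = 20: rhs = 17, matching y values: none (0 points).
  x = 21: rhs = 19, matching y values: none (0 points).
  x = 22: rhs = 9, matching y values: 3, 20 (2 points).
Total affine count: 15.
Full point count |E(F_23)| = 15 + 1 = 16.
Hasse bound: |16 − (23+1)| = |-8| = 8 ≤ 2√23 ≈ 9.5917 ✓.


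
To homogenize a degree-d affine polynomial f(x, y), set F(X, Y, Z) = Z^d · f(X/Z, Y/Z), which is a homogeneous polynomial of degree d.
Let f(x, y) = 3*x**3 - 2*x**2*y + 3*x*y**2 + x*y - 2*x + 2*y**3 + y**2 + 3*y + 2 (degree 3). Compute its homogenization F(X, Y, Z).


F(X, Y, Z) = 3*X**3 - 2*X**2*Y + 3*X*Y**2 + X*Y*Z - 2*X*Z**2 + 2*Y**3 + Y**2*Z + 3*Y*Z**2 + 2*Z**3

deg(f) = 3.
Substitute x = X/Z, y = Y/Z into f, then multiply by Z^3.
  monomial 3·x^3·y^0 ↦ 3·X^3·Y^0·Z^0.
  monomial -2·x^2·y^1 ↦ -2·X^2·Y^1·Z^0.
  monomial 3·x^1·y^2 ↦ 3·X^1·Y^2·Z^0.
  monomial 1·x^1·y^1 ↦ 1·X^1·Y^1·Z^1.
  monomial -2·x^1·y^0 ↦ -2·X^1·Y^0·Z^2.
  monomial 2·x^0·y^3 ↦ 2·X^0·Y^3·Z^0.
  monomial 1·x^0·y^2 ↦ 1·X^0·Y^2·Z^1.
  monomial 3·x^0·y^1 ↦ 3·X^0·Y^1·Z^2.
  monomial 2·x^0·y^0 ↦ 2·X^0·Y^0·Z^3.
Collecting: F(X, Y, Z) = 3*X**3 - 2*X**2*Y + 3*X*Y**2 + X*Y*Z - 2*X*Z**2 + 2*Y**3 + Y**2*Z + 3*Y*Z**2 + 2*Z**3.


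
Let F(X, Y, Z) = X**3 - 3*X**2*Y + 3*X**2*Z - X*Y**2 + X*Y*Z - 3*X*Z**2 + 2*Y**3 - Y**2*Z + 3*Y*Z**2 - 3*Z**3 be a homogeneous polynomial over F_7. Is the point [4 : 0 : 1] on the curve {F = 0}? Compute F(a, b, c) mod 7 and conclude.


F(4,0,1) ≡ 6 (mod 7); P is NOT on the curve.

Evaluate F(4, 0, 1) term-by-term (mod 7).
  X**3 ↦ 1·64·1·1 = 64
  -3*X**2*Y ↦ -3·16·0·1 = 0
  3*X**2*Z ↦ 3·16·1·1 = 48
  -X*Y**2 ↦ -1·4·0·1 = 0
  X*Y*Z ↦ 1·4·0·1 = 0
  -3*X*Z**2 ↦ -3·4·1·1 = -12
  2*Y**3 ↦ 2·1·0·1 = 0
  -Y**2*Z ↦ -1·1·0·1 = 0
  3*Y*Z**2 ↦ 3·1·0·1 = 0
  -3*Z**3 ↦ -3·1·1·1 = -3
Sum: F(4, 0, 1) = (64) + (0) + (48) + (0) + (0) + (-12) + (0) + (0) + (0) + (-3) = 97.
Reducing mod 7: 97 ≡ 6 (mod 7).
Since F(a, b, c) ≡ 6 ≠ 0 (mod 7), P does NOT lie on the curve.


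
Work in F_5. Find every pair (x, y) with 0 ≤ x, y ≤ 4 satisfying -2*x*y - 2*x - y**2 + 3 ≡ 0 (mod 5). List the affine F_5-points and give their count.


Affine F_5-points: {(3, 1), (3, 3), (4, 0), (4, 2)}; count = 4.

For each of the 25 pairs (x, y) ∈ F_5², evaluate f(x, y) mod 5. Record the zeros.
  x = 0: [0↦3, 1↦2, 2↦4, 3↦4, 4↦2]  zeros at y ∈ ∅
  x = 1: [0↦1, 1↦3, 2↦3, 3↦1, 4↦2]  zeros at y ∈ ∅
  x = 2: [0↦4, 1↦4, 2↦2, 3↦3, 4↦2]  zeros at y ∈ ∅
  x = 3: [0↦2, 1↦0, 2↦1, 3↦0, 4↦2]  zeros at y ∈ {1, 3}
  x = 4: [0↦0, 1↦1, 2↦0, 3↦2, 4↦2]  zeros at y ∈ {0, 2}
Collecting zeros: affine points = {(3, 1), (3, 3), (4, 0), (4, 2)}.
Total count |C(F_5)_aff| = 4.


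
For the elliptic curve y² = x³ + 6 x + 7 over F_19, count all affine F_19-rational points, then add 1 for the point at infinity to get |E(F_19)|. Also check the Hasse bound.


Affine points = {(0, 8), (0, 11), (4, 0), (8, 4), (8, 15), (9, 7), (9, 12), (11, 6), (11, 13), (14, 2), (14, 17), (16, 0), (17, 5), (17, 14), (18, 0)}; affine count = 15; |E(F_19)| = 16.

Discriminant check: Δ ∝ 4a³ + 27b² = 4·6³ + 27·7² = 4·216 + 27·49 ≡ 2 (mod 19). Nonzero ⇒ E is nonsingular.
For each x ∈ F_19, compute rhs = x³ + 6·x + 7 mod 19, then count y ∈ F_19 with y² ≡ rhs.
  x = 0: rhs = 7, matching y values: 8, 11 (2 points).
  x = 1: rhs = 14, matching y values: none (0 points).
  x = 2: rhs = 8, matching y values: none (0 points).
  x = 3: rhs = 14, matching y values: none (0 points).
  x = 4: rhs = 0, matching y values: 0 (1 points).
  x = 5: rhs = 10, matching y values: none (0 points).
  x = 6: rhs = 12, matching y values: none (0 points).
  x = 7: rhs = 12, matching y values: none (0 points).
  x = 8: rhs = 16, matching y values: 4, 15 (2 points).
  x = 9: rhs = 11, matching y values: 7, 12 (2 points).
  x = 10: rhs = 3, matching y values: none (0 points).
  x = 11: rhs = 17, matching y values: 6, 13 (2 points).
  x = 12: rhs = 2, matching y values: none (0 points).
  x = 13: rhs = 2, matching y values: none (0 points).
  x = 14: rhs = 4, matching y values: 2, 17 (2 points).
  x = 15: rhs = 14, matching y values: none (0 points).
  x = 16: rhs = 0, matching y values: 0 (1 points).
  x = 17: rhs = 6, matching y values: 5, 14 (2 points).
  x = 18: rhs = 0, matching y values: 0 (1 points).
Total affine count: 15.
Full point count |E(F_19)| = 15 + 1 = 16.
Hasse bound: |16 − (19+1)| = |-4| = 4 ≤ 2√19 ≈ 8.7178 ✓.


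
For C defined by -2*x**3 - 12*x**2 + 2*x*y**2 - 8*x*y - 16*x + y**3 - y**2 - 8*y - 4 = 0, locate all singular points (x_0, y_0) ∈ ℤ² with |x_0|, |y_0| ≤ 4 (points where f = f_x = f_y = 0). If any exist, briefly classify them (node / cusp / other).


Singular points: {(-2, 2)}; classification: cusp.

Compute partial derivatives:
  f_x = -6*x**2 - 24*x + 2*y**2 - 8*y - 16.
  f_y = 4*x*y - 8*x + 3*y**2 - 2*y - 8.
Scan x_0 ∈ {−4, ..., 4}. For each x_0, f_y(x_0, y) is a polynomial in y; find its integer roots y ∈ {−4, ..., 4}, then test f_x and f at those candidates.
  x = -4: f_y(-4, y) = 3*y**2 - 18*y + 24; vanishes at y ∈ {2, 4}. (-4, 2): f_x = -24 ≠ 0; (-4, 4): f_x = -16 ≠ 0.
  x = -3: f_y(-3, y) = 3*y**2 - 14*y + 16; vanishes at y ∈ {2}. (-3, 2): f_x = -6 ≠ 0.
  x = -2: f_y(-2, y) = 3*y**2 - 10*y + 8; vanishes at y ∈ {2}. (-2, 2): f_x = 0, f = 0 — SINGULAR.
  x = -1: f_y(-1, y) = 3*y**2 - 6*y; vanishes at y ∈ {0, 2}. (-1, 0): f_x = 2 ≠ 0; (-1, 2): f_x = -6 ≠ 0.
  x = 0: f_y(0, y) = 3*y**2 - 2*y - 8; vanishes at y ∈ {2}. (0, 2): f_x = -24 ≠ 0.
  x = 1: f_y(1, y) = 3*y**2 + 2*y - 16; vanishes at y ∈ {2}. (1, 2): f_x = -54 ≠ 0.
  x = 2: f_y(2, y) = 3*y**2 + 6*y - 24; vanishes at y ∈ {-4, 2}. (2, -4): f_x = -24 ≠ 0; (2, 2): f_x = -96 ≠ 0.
  x = 3: f_y(3, y) = 3*y**2 + 10*y - 32; vanishes at y ∈ {2}. (3, 2): f_x = -150 ≠ 0.
  x = 4: f_y(4, y) = 3*y**2 + 14*y - 40; vanishes at y ∈ {2}. (4, 2): f_x = -216 ≠ 0.
Only singular point on the grid: (-2, 2).
Classify: substitute x = -2 + u, y = 2 + v and expand: f = -2*u**3 + 2*u*v**2 + v**3 + v**2.
No constant or linear terms (consistent with a singular point). Quadratic part: v**2. Cubic part: -2*u**3 + 2*u*v**2 + v**3.
The quadratic part v**2 is a perfect square, so there is a single (double) tangent line v = 0, i.e. y = 2. Restricting the cubic part to that line (v = 0) leaves -2*u**3 ≠ 0, so f is not divisible by v and the branch is v² ≈ 2*u**3 to lowest order — this is a cusp.
Classification: cusp.


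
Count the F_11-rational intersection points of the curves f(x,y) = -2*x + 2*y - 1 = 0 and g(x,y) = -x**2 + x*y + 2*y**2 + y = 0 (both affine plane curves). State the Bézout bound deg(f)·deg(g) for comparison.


Common zeros: ∅; count = 0; Bézout bound = 2.

deg(f) = 1, deg(g) = 2, so Bézout bound = 2.
Scan x ∈ F_11. For each x, list the y ∈ F_11 with f(x, y) ≡ 0 and those with g(x, y) ≡ 0 (mod 11); the common zeros in that column are the intersection.
  x = 0: f ≡ 0 at y ∈ {6}; g ≡ 0 at y ∈ {0, 5}; common: ∅.
  x = 1: f ≡ 0 at y ∈ {7}; g ≡ 0 at y ∈ {2, 8}; common: ∅.
  x = 2: f ≡ 0 at y ∈ {8}; g ≡ 0 at y ∈ ∅; common: ∅.
  x = 3: f ≡ 0 at y ∈ {9}; g ≡ 0 at y ∈ {10}; common: ∅.
  x = 4: f ≡ 0 at y ∈ {10}; g ≡ 0 at y ∈ ∅; common: ∅.
  x = 5: f ≡ 0 at y ∈ {0}; g ≡ 0 at y ∈ {3, 5}; common: ∅.
  x = 6: f ≡ 0 at y ∈ {1}; g ≡ 0 at y ∈ ∅; common: ∅.
  x = 7: f ≡ 0 at y ∈ {2}; g ≡ 0 at y ∈ {8, 10}; common: ∅.
  x = 8: f ≡ 0 at y ∈ {3}; g ≡ 0 at y ∈ ∅; common: ∅.
  x = 9: f ≡ 0 at y ∈ {4}; g ≡ 0 at y ∈ {3}; common: ∅.
  x = 10: f ≡ 0 at y ∈ {5}; g ≡ 0 at y ∈ ∅; common: ∅.
Collecting: common zeros = ∅, so the count is 0.
Comparison with the Bézout bound: 0 ≤ 2 = deg(f)·deg(g), as expected for curves with no common component (the affine F_11-count falls short of the bound because intersections may lie at infinity, over extension fields, or carry multiplicity).


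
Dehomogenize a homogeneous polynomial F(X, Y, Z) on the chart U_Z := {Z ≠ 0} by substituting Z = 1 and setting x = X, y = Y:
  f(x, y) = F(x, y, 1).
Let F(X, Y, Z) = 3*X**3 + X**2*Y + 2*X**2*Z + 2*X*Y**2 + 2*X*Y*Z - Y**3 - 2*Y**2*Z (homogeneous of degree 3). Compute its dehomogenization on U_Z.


f(x, y) = 3*x**3 + x**2*y + 2*x**2 + 2*x*y**2 + 2*x*y - y**3 - 2*y**2

On U_Z we set Z = 1. Each monomial c·X^i·Y^j·Z^k in F becomes c·x^i·y^j·1^k = c·x^i·y^j.
Substituting Z = 1: F(X, Y, 1) = 3*x**3 + x**2*y + 2*x**2 + 2*x*y**2 + 2*x*y - y**3 - 2*y**2.
Note: deg(f) ≤ deg(F) = 3; strict inequality happens when F is divisible by Z (lost terms).


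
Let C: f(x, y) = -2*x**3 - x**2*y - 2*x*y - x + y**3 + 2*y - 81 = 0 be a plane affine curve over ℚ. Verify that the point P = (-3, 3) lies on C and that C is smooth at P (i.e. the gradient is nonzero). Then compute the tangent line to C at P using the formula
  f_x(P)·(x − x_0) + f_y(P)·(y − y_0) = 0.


Tangent line at P: -43*x + 26*y - 207 = 0.

Step 1: f(-3, 3) = 0, so P lies on C.
Step 2: partial derivatives
  f_x(x, y) = -6*x**2 - 2*x*y - 2*y - 1, f_y(x, y) = -x**2 - 2*x + 3*y**2 + 2.
  f_x(P) = -43, f_y(P) = 26 (gradient nonzero, so P is smooth).
Step 3: tangent line at P: -43·(x − -3) + 26·(y − 3) = 0.
Expanding: -43*x + 26*y - 207 = 0.


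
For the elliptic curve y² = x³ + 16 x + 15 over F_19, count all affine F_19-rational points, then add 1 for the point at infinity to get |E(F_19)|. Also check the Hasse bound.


Affine points = {(2, 6), (2, 13), (5, 7), (5, 12), (6, 2), (6, 17), (8, 3), (8, 16), (10, 4), (10, 15), (12, 4), (12, 15), (13, 8), (13, 11), (14, 0), (15, 1), (15, 18), (16, 4), (16, 15), (18, 6), (18, 13)}; affine count = 21; |E(F_19)| = 22.

Discriminant check: Δ ∝ 4a³ + 27b² = 4·16³ + 27·15² = 4·4096 + 27·225 ≡ 1 (mod 19). Nonzero ⇒ E is nonsingular.
For each x ∈ F_19, compute rhs = x³ + 16·x + 15 mod 19, then count y ∈ F_19 with y² ≡ rhs.
  x = 0: rhs = 15, matching y values: none (0 points).
  x = 1: rhs = 13, matching y values: none (0 points).
  x = 2: rhs = 17, matching y values: 6, 13 (2 points).
  x = 3: rhs = 14, matching y values: none (0 points).
  x = 4: rhs = 10, matching y values: none (0 points).
  x = 5: rhs = 11, matching y values: 7, 12 (2 points).
  x = 6: rhs = 4, matching y values: 2, 17 (2 points).
  x = 7: rhs = 14, matching y values: none (0 points).
  x = 8: rhs = 9, matching y values: 3, 16 (2 points).
  x = 9: rhs = 14, matching y values: none (0 points).
  x = 10: rhs = 16, matching y values: 4, 15 (2 points).
  x = 11: rhs = 2, matching y values: none (0 points).
  x = 12: rhs = 16, matching y values: 4, 15 (2 points).
  x = 13: rhs = 7, matching y values: 8, 11 (2 points).
  x = 14: rhs = 0, matching y values: 0 (1 points).
  x = 15: rhs = 1, matching y values: 1, 18 (2 points).
  x = 16: rhs = 16, matching y values: 4, 15 (2 points).
  x = 17: rhs = 13, matching y values: none (0 points).
  x = 18: rhs = 17, matching y values: 6, 13 (2 points).
Total affine count: 21.
Full point count |E(F_19)| = 21 + 1 = 22.
Hasse bound: |22 − (19+1)| = |2| = 2 ≤ 2√19 ≈ 8.7178 ✓.


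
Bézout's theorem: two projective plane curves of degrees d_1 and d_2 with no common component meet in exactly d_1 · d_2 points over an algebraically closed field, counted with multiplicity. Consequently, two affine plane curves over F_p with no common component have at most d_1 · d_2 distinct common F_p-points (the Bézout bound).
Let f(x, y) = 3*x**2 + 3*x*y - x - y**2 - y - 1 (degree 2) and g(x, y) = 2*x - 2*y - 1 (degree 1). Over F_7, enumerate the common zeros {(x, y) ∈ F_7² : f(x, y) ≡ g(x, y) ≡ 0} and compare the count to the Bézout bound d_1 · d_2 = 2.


Common zeros: {(1, 4), (3, 6)}; count = 2; Bézout bound = 2.

deg(f) = 2, deg(g) = 1, so Bézout bound = 2.
Scan x ∈ F_7. For each x, list the y ∈ F_7 with f(x, y) ≡ 0 and those with g(x, y) ≡ 0 (mod 7); the common zeros in that column are the intersection.
  x = 0: f ≡ 0 at y ∈ {2, 4}; g ≡ 0 at y ∈ {3}; common: ∅.
  x = 1: f ≡ 0 at y ∈ {4, 5}; g ≡ 0 at y ∈ {4}; common: {4}.
  x = 2: f ≡ 0 at y ∈ ∅; g ≡ 0 at y ∈ {5}; common: ∅.
  x = 3: f ≡ 0 at y ∈ {2, 6}; g ≡ 0 at y ∈ {6}; common: {6}.
  x = 4: f ≡ 0 at y ∈ ∅; g ≡ 0 at y ∈ {0}; common: ∅.
  x = 5: f ≡ 0 at y ∈ ∅; g ≡ 0 at y ∈ {1}; common: ∅.
  x = 6: f ≡ 0 at y ∈ {5}; g ≡ 0 at y ∈ {2}; common: ∅.
Collecting: common zeros = {(1, 4), (3, 6)}, so the count is 2.
Comparison with the Bézout bound: 2 ≤ 2 = deg(f)·deg(g), as expected for curves with no common component (the bound is attained).


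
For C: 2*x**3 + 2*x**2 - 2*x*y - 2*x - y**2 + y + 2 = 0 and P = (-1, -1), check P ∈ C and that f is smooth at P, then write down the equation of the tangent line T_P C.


Tangent line at P: 2*x + 5*y + 7 = 0.

Step 1: f(-1, -1) = 0, so P lies on C.
Step 2: partial derivatives
  f_x(x, y) = 6*x**2 + 4*x - 2*y - 2, f_y(x, y) = -2*x - 2*y + 1.
  f_x(P) = 2, f_y(P) = 5 (gradient nonzero, so P is smooth).
Step 3: tangent line at P: 2·(x − -1) + 5·(y − -1) = 0.
Expanding: 2*x + 5*y + 7 = 0.


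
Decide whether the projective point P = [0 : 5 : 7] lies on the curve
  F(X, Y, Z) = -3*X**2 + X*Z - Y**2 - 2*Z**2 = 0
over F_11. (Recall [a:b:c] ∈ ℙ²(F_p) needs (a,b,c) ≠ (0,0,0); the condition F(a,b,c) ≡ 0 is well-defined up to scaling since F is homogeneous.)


F(0,5,7) ≡ 9 (mod 11); P is NOT on the curve.

Evaluate F(0, 5, 7) term-by-term (mod 11).
  -3*X**2 ↦ -3·0·1·1 = 0
  X*Z ↦ 1·0·1·7 = 0
  -Y**2 ↦ -1·1·25·1 = -25
  -2*Z**2 ↦ -2·1·1·49 = -98
Sum: F(0, 5, 7) = (0) + (0) + (-25) + (-98) = -123.
Reducing mod 11: -123 ≡ 9 (mod 11).
Since F(a, b, c) ≡ 9 ≠ 0 (mod 11), P does NOT lie on the curve.


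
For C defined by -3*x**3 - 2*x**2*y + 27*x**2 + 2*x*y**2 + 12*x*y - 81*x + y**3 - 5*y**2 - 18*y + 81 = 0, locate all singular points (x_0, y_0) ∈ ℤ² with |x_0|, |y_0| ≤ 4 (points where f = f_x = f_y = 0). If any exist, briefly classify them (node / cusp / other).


Singular points: {(3, 0)}; classification: cusp.

Compute partial derivatives:
  f_x = -9*x**2 - 4*x*y + 54*x + 2*y**2 + 12*y - 81.
  f_y = -2*x**2 + 4*x*y + 12*x + 3*y**2 - 10*y - 18.
Scan x_0 ∈ {−4, ..., 4}. For each x_0, f_y(x_0, y) is a polynomial in y; find its integer roots y ∈ {−4, ..., 4}, then test f_x and f at those candidates.
  x = -4: f_y(-4, y) = 3*y**2 - 26*y - 98; no integer root y with |y| ≤ 4.
  x = -3: f_y(-3, y) = 3*y**2 - 22*y - 72; no integer root y with |y| ≤ 4.
  x = -2: f_y(-2, y) = 3*y**2 - 18*y - 50; no integer root y with |y| ≤ 4.
  x = -1: f_y(-1, y) = 3*y**2 - 14*y - 32; no integer root y with |y| ≤ 4.
  x = 0: f_y(0, y) = 3*y**2 - 10*y - 18; no integer root y with |y| ≤ 4.
  x = 1: f_y(1, y) = 3*y**2 - 6*y - 8; no integer root y with |y| ≤ 4.
  x = 2: f_y(2, y) = 3*y**2 - 2*y - 2; no integer root y with |y| ≤ 4.
  x = 3: f_y(3, y) = 3*y**2 + 2*y; vanishes at y ∈ {0}. (3, 0): f_x = 0, f = 0 — SINGULAR.
  x = 4: f_y(4, y) = 3*y**2 + 6*y - 2; no integer root y with |y| ≤ 4.
Only singular point on the grid: (3, 0).
Classify: substitute x = 3 + u, y = 0 + v and expand: f = -3*u**3 - 2*u**2*v + 2*u*v**2 + v**3 + v**2.
No constant or linear terms (consistent with a singular point). Quadratic part: v**2. Cubic part: -3*u**3 - 2*u**2*v + 2*u*v**2 + v**3.
The quadratic part v**2 is a perfect square, so there is a single (double) tangent line v = 0, i.e. y = 0. Restricting the cubic part to that line (v = 0) leaves -3*u**3 ≠ 0, so f is not divisible by v and the branch is v² ≈ 3*u**3 to lowest order — this is a cusp.
Classification: cusp.


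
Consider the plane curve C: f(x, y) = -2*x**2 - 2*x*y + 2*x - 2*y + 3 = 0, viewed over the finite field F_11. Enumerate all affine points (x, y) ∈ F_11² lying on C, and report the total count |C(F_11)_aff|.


Affine F_11-points: {(0, 7), (1, 9), (2, 9), (3, 3), (4, 10), (5, 7), (6, 3), (7, 8), (8, 8), (9, 10)}; count = 10.

For each of the 121 pairs (x, y) ∈ F_11², evaluate f(x, y) mod 11. Record the zeros.
  x = 0: [0↦3, 1↦1, 2↦10, 3↦8, 4↦6, 5↦4, 6↦2, 7↦0, 8↦9, 9↦7, 10↦5]  zeros at y ∈ {7}
  x = 1: [0↦3, 1↦10, 2↦6, 3↦2, 4↦9, 5↦5, 6↦1, 7↦8, 8↦4, 9↦0, 10↦7]  zeros at y ∈ {9}
  x = 2: [0↦10, 1↦4, 2↦9, 3↦3, 4↦8, 5↦2, 6↦7, 7↦1, 8↦6, 9↦0, 10↦5]  zeros at y ∈ {9}
  x = 3: [0↦2, 1↦5, 2↦8, 3↦0, 4↦3, 5↦6, 6↦9, 7↦1, 8↦4, 9↦7, 10↦10]  zeros at y ∈ {3}
  x = 4: [0↦1, 1↦2, 2↦3, 3↦4, 4↦5, 5↦6, 6↦7, 7↦8, 8↦9, 9↦10, 10↦0]  zeros at y ∈ {10}
  x = 5: [0↦7, 1↦6, 2↦5, 3↦4, 4↦3, 5↦2, 6↦1, 7↦0, 8↦10, 9↦9, 10↦8]  zeros at y ∈ {7}
  x = 6: [0↦9, 1↦6, 2↦3, 3↦0, 4↦8, 5↦5, 6↦2, 7↦10, 8↦7, 9↦4, 10↦1]  zeros at y ∈ {3}
  x = 7: [0↦7, 1↦2, 2↦8, 3↦3, 4↦9, 5↦4, 6↦10, 7↦5, 8↦0, 9↦6, 10↦1]  zeros at y ∈ {8}
  x = 8: [0↦1, 1↦5, 2↦9, 3↦2, 4↦6, 5↦10, 6↦3, 7↦7, 8↦0, 9↦4, 10↦8]  zeros at y ∈ {8}
  x = 9: [0↦2, 1↦4, 2↦6, 3↦8, 4↦10, 5↦1, 6↦3, 7↦5, 8↦7, 9↦9, 10↦0]  zeros at y ∈ {10}
  x = 10: [0↦10, 1↦10, 2↦10, 3↦10, 4↦10, 5↦10, 6↦10, 7↦10, 8↦10, 9↦10, 10↦10]  zeros at y ∈ ∅
Collecting zeros: affine points = {(0, 7), (1, 9), (2, 9), (3, 3), (4, 10), (5, 7), (6, 3), (7, 8), (8, 8), (9, 10)}.
Total count |C(F_11)_aff| = 10.
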